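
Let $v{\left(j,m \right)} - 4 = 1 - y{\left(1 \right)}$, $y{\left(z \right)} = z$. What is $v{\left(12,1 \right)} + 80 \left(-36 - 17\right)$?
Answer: $-4236$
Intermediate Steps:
$v{\left(j,m \right)} = 4$ ($v{\left(j,m \right)} = 4 + \left(1 - 1\right) = 4 + 0 = 4$)
$v{\left(12,1 \right)} + 80 \left(-36 - 17\right) = 4 + 80 \left(-36 - 17\right) = 4 + 80 \left(-53\right) = 4 - 4240 = -4236$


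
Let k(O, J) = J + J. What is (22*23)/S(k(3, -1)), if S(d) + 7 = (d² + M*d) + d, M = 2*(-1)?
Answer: -506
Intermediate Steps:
M = -2
k(O, J) = 2*J
S(d) = -7 + d² - d (S(d) = -7 + ((d² - 2*d) + d) = -7 + (d² - d) = -7 + d² - d)
(22*23)/S(k(3, -1)) = (22*23)/(-7 + (2*(-1))² - 2*(-1)) = 506/(-7 + (-2)² - 1*(-2)) = 506/(-7 + 4 + 2) = 506/(-1) = 506*(-1) = -506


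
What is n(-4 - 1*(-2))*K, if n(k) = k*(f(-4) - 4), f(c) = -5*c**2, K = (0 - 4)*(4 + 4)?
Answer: -5376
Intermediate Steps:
K = -32 (K = -4*8 = -32)
n(k) = -84*k (n(k) = k*(-5*(-4)**2 - 4) = k*(-5*16 - 4) = k*(-80 - 4) = k*(-84) = -84*k)
n(-4 - 1*(-2))*K = -84*(-4 - 1*(-2))*(-32) = -84*(-4 + 2)*(-32) = -84*(-2)*(-32) = 168*(-32) = -5376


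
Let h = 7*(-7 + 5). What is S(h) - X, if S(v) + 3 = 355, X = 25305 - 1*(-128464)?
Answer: -153417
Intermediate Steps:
h = -14 (h = 7*(-2) = -14)
X = 153769 (X = 25305 + 128464 = 153769)
S(v) = 352 (S(v) = -3 + 355 = 352)
S(h) - X = 352 - 1*153769 = 352 - 153769 = -153417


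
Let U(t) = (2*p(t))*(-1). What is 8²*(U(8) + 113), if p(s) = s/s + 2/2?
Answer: 6976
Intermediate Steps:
p(s) = 2 (p(s) = 1 + 2*(½) = 1 + 1 = 2)
U(t) = -4 (U(t) = (2*2)*(-1) = 4*(-1) = -4)
8²*(U(8) + 113) = 8²*(-4 + 113) = 64*109 = 6976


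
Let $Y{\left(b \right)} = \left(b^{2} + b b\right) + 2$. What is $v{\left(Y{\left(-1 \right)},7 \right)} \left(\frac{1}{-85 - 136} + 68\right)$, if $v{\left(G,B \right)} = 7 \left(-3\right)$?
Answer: $- \frac{315567}{221} \approx -1427.9$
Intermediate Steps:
$Y{\left(b \right)} = 2 + 2 b^{2}$ ($Y{\left(b \right)} = \left(b^{2} + b^{2}\right) + 2 = 2 b^{2} + 2 = 2 + 2 b^{2}$)
$v{\left(G,B \right)} = -21$
$v{\left(Y{\left(-1 \right)},7 \right)} \left(\frac{1}{-85 - 136} + 68\right) = - 21 \left(\frac{1}{-85 - 136} + 68\right) = - 21 \left(\frac{1}{-221} + 68\right) = - 21 \left(- \frac{1}{221} + 68\right) = \left(-21\right) \frac{15027}{221} = - \frac{315567}{221}$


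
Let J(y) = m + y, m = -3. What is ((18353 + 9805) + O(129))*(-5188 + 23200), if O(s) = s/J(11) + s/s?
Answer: 1014980703/2 ≈ 5.0749e+8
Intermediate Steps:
J(y) = -3 + y
O(s) = 1 + s/8 (O(s) = s/(-3 + 11) + s/s = s/8 + 1 = 1 + s/8)
((18353 + 9805) + O(129))*(-5188 + 23200) = ((18353 + 9805) + (1 + (1/8)*129))*(-5188 + 23200) = (28158 + (1 + 129/8))*18012 = (28158 + 137/8)*18012 = (225401/8)*18012 = 1014980703/2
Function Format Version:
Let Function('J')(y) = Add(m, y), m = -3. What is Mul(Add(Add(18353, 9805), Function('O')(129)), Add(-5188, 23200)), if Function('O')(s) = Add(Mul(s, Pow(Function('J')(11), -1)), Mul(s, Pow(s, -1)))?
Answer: Rational(1014980703, 2) ≈ 5.0749e+8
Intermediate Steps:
Function('J')(y) = Add(-3, y)
Function('O')(s) = Add(1, Mul(Rational(1, 8), s)) (Function('O')(s) = Add(Mul(s, Pow(Add(-3, 11), -1)), Mul(s, Pow(s, -1))) = Add(Mul(s, Pow(8, -1)), 1) = Add(Mul(s, Rational(1, 8)), 1) = Add(Mul(Rational(1, 8), s), 1) = Add(1, Mul(Rational(1, 8), s)))
Mul(Add(Add(18353, 9805), Function('O')(129)), Add(-5188, 23200)) = Mul(Add(Add(18353, 9805), Add(1, Mul(Rational(1, 8), 129))), Add(-5188, 23200)) = Mul(Add(28158, Add(1, Rational(129, 8))), 18012) = Mul(Add(28158, Rational(137, 8)), 18012) = Mul(Rational(225401, 8), 18012) = Rational(1014980703, 2)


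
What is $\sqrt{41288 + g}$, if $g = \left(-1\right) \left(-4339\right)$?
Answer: $\sqrt{45627} \approx 213.6$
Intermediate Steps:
$g = 4339$
$\sqrt{41288 + g} = \sqrt{41288 + 4339} = \sqrt{45627}$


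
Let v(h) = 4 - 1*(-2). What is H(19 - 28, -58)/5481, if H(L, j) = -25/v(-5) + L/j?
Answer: -349/476847 ≈ -0.00073189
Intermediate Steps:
v(h) = 6 (v(h) = 4 + 2 = 6)
H(L, j) = -25/6 + L/j
H(19 - 28, -58)/5481 = (-25/6 + (19 - 28)/(-58))/5481 = (-25/6 - 9*(-1/58))*(1/5481) = (-25/6 + 9/58)*(1/5481) = -349/87*1/5481 = -349/476847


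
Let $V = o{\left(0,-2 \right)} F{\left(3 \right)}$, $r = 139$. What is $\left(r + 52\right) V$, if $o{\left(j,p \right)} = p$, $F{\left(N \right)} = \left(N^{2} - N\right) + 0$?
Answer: $-2292$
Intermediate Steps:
$F{\left(N \right)} = N^{2} - N$
$V = -12$ ($V = - 2 \cdot 3 \left(-1 + 3\right) = - 2 \cdot 3 \cdot 2 = \left(-2\right) 6 = -12$)
$\left(r + 52\right) V = \left(139 + 52\right) \left(-12\right) = 191 \left(-12\right) = -2292$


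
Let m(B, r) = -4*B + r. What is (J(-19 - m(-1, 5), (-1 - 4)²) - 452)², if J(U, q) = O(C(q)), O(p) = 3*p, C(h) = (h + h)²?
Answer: 49674304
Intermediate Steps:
m(B, r) = r - 4*B
C(h) = 4*h² (C(h) = (2*h)² = 4*h²)
J(U, q) = 12*q² (J(U, q) = 3*(4*q²) = 12*q²)
(J(-19 - m(-1, 5), (-1 - 4)²) - 452)² = (12*((-1 - 4)²)² - 452)² = (12*((-5)²)² - 452)² = (12*25² - 452)² = (12*625 - 452)² = (7500 - 452)² = 7048² = 49674304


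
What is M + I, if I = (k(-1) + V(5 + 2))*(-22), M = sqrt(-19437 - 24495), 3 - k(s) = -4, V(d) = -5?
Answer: -44 + 2*I*sqrt(10983) ≈ -44.0 + 209.6*I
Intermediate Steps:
k(s) = 7 (k(s) = 3 - 1*(-4) = 3 + 4 = 7)
M = 2*I*sqrt(10983) (M = sqrt(-43932) = 2*I*sqrt(10983) ≈ 209.6*I)
I = -44 (I = (7 - 5)*(-22) = 2*(-22) = -44)
M + I = 2*I*sqrt(10983) - 44 = -44 + 2*I*sqrt(10983)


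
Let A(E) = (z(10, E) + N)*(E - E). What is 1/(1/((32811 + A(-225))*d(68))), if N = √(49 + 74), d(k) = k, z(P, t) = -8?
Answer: 2231148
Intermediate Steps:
N = √123 ≈ 11.091
A(E) = 0 (A(E) = (-8 + √123)*(E - E) = (-8 + √123)*0 = 0)
1/(1/((32811 + A(-225))*d(68))) = 1/(1/((32811 + 0)*68)) = 1/((1/68)/32811) = 1/((1/32811)*(1/68)) = 1/(1/2231148) = 2231148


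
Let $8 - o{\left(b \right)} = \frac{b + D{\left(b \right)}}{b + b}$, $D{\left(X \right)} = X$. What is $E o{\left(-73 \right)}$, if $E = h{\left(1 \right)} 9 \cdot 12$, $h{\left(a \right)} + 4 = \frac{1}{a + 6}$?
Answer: $-2916$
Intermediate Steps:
$h{\left(a \right)} = -4 + \frac{1}{6 + a}$ ($h{\left(a \right)} = -4 + \frac{1}{a + 6} = -4 + \frac{1}{6 + a}$)
$E = - \frac{2916}{7}$ ($E = \frac{-23 - 4}{6 + 1} \cdot 9 \cdot 12 = \frac{-23 - 4}{7} \cdot 9 \cdot 12 = \frac{1}{7} \left(-27\right) 9 \cdot 12 = \left(- \frac{27}{7}\right) 9 \cdot 12 = \left(- \frac{243}{7}\right) 12 = - \frac{2916}{7} \approx -416.57$)
$o{\left(b \right)} = 7$ ($o{\left(b \right)} = 8 - \frac{b + b}{b + b} = 8 - \frac{2 b}{2 b} = 8 - 2 b \frac{1}{2 b} = 8 - 1 = 7$)
$E o{\left(-73 \right)} = \left(- \frac{2916}{7}\right) 7 = -2916$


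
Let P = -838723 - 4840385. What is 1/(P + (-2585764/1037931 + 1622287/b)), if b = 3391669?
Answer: -3520318396839/19992275456269171531 ≈ -1.7608e-7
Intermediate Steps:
P = -5679108
1/(P + (-2585764/1037931 + 1622287/b)) = 1/(-5679108 + (-2585764/1037931 + 1622287/3391669)) = 1/(-5679108 - 7086233631919/3520318396839) = 1/(-19992275456269171531/3520318396839) = -3520318396839/19992275456269171531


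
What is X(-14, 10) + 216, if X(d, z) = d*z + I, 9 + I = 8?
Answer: 75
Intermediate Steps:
I = -1 (I = -9 + 8 = -1)
X(d, z) = -1 + d*z (X(d, z) = d*z - 1 = -1 + d*z)
X(-14, 10) + 216 = (-1 - 14*10) + 216 = (-1 - 140) + 216 = -141 + 216 = 75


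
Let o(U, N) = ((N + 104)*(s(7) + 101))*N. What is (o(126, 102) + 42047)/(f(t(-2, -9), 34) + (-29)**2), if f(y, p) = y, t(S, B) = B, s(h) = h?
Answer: 2311343/832 ≈ 2778.1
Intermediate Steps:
o(U, N) = N*(11232 + 108*N) (o(U, N) = ((N + 104)*(7 + 101))*N = ((104 + N)*108)*N = (11232 + 108*N)*N = N*(11232 + 108*N))
(o(126, 102) + 42047)/(f(t(-2, -9), 34) + (-29)**2) = (108*102*(104 + 102) + 42047)/(-9 + (-29)**2) = (108*102*206 + 42047)/(-9 + 841) = (2269296 + 42047)/832 = 2311343*(1/832) = 2311343/832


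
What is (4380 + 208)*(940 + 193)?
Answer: 5198204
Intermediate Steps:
(4380 + 208)*(940 + 193) = 4588*1133 = 5198204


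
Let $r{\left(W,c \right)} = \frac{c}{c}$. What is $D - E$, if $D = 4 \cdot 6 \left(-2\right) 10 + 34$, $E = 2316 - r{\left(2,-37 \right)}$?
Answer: $-2761$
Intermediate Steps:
$r{\left(W,c \right)} = 1$
$E = 2315$ ($E = 2316 - 1 = 2315$)
$D = -446$ ($D = 24 \left(-2\right) 10 + 34 = \left(-48\right) 10 + 34 = -480 + 34 = -446$)
$D - E = -446 - 2315 = -2761$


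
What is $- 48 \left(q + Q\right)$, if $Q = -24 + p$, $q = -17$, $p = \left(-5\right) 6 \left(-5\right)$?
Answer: $-5232$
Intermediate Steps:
$p = 150$ ($p = \left(-30\right) \left(-5\right) = 150$)
$Q = 126$ ($Q = -24 + 150 = 126$)
$- 48 \left(q + Q\right) = - 48 \left(-17 + 126\right) = \left(-48\right) 109 = -5232$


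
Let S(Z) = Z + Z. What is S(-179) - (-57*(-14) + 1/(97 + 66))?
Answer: -188429/163 ≈ -1156.0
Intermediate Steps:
S(Z) = 2*Z
S(-179) - (-57*(-14) + 1/(97 + 66)) = 2*(-179) - (-57*(-14) + 1/(97 + 66)) = -358 - (798 + 1/163) = -358 - 1*130075/163 = -358 - 130075/163 = -188429/163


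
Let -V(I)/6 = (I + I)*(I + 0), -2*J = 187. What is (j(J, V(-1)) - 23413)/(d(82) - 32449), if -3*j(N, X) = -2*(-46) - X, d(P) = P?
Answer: 70343/97101 ≈ 0.72443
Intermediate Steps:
J = -187/2 (J = -½*187 = -187/2 ≈ -93.500)
V(I) = -12*I² (V(I) = -6*(I + I)*(I + 0) = -6*2*I*I = -12*I²)
j(N, X) = -92/3 + X/3 (j(N, X) = -(-2*(-46) - X)/3 = -(92 - X)/3 = -92/3 + X/3)
(j(J, V(-1)) - 23413)/(d(82) - 32449) = ((-92/3 + (-12*(-1)²)/3) - 23413)/(82 - 32449) = ((-92/3 + (-12*1)/3) - 23413)/(-32367) = ((-92/3 + (⅓)*(-12)) - 23413)*(-1/32367) = ((-92/3 - 4) - 23413)*(-1/32367) = (-104/3 - 23413)*(-1/32367) = -70343/3*(-1/32367) = 70343/97101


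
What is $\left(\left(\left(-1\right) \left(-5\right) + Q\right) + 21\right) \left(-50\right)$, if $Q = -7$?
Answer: $-950$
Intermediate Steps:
$\left(\left(\left(-1\right) \left(-5\right) + Q\right) + 21\right) \left(-50\right) = \left(\left(\left(-1\right) \left(-5\right) - 7\right) + 21\right) \left(-50\right) = \left(\left(5 - 7\right) + 21\right) \left(-50\right) = \left(-2 + 21\right) \left(-50\right) = 19 \left(-50\right) = -950$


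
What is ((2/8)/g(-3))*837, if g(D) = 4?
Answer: 837/16 ≈ 52.313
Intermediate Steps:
((2/8)/g(-3))*837 = ((2/8)/4)*837 = ((2*(⅛))*(¼))*837 = ((¼)*(¼))*837 = (1/16)*837 = 837/16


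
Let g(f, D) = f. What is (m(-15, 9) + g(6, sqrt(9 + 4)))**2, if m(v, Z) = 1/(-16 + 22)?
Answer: 1369/36 ≈ 38.028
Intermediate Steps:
m(v, Z) = 1/6
(m(-15, 9) + g(6, sqrt(9 + 4)))**2 = (1/6 + 6)**2 = (37/6)**2 = 1369/36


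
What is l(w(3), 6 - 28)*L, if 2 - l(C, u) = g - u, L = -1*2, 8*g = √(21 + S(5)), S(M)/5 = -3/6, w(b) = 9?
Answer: 40 + √74/8 ≈ 41.075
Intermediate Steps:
S(M) = -5/2 (S(M) = 5*(-3/6) = 5*(-3*⅙) = 5*(-½) = -5/2)
g = √74/16 (g = √(21 - 5/2)/8 = √(37/2)/8 = (√74/2)/8 = √74/16 ≈ 0.53765)
L = -2
l(C, u) = 2 + u - √74/16 (l(C, u) = 2 - (√74/16 - u) = 2 - (-u + √74/16) = 2 + (u - √74/16) = 2 + u - √74/16)
l(w(3), 6 - 28)*L = (2 + (6 - 28) - √74/16)*(-2) = (2 - 22 - √74/16)*(-2) = (-20 - √74/16)*(-2) = 40 + √74/8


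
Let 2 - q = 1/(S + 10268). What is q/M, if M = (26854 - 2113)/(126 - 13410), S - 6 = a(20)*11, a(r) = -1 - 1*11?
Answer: -14968854/13940179 ≈ -1.0738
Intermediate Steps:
a(r) = -12 (a(r) = -1 - 11 = -12)
S = -126 (S = 6 - 12*11 = 6 - 132 = -126)
M = -2749/1476 (M = 24741/(-13284) = 24741*(-1/13284) = -2749/1476 ≈ -1.8625)
q = 20283/10142 (q = 2 - 1/(-126 + 10268) = 2 - 1/10142 = 20283/10142 ≈ 1.9999)
q/M = 20283/(10142*(-2749/1476)) = (20283/10142)*(-1476/2749) = -14968854/13940179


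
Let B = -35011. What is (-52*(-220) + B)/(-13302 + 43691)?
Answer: -23571/30389 ≈ -0.77564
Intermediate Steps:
(-52*(-220) + B)/(-13302 + 43691) = (-52*(-220) - 35011)/(-13302 + 43691) = (11440 - 35011)/30389 = -23571*1/30389 = -23571/30389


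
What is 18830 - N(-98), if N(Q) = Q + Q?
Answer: 19026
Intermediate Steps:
N(Q) = 2*Q
18830 - N(-98) = 18830 - 2*(-98) = 18830 - 1*(-196) = 18830 + 196 = 19026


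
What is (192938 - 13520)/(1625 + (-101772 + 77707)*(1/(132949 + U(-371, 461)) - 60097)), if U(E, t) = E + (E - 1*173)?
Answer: 23689276212/190952314757555 ≈ 0.00012406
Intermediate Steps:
U(E, t) = -173 + 2*E (U(E, t) = E + (E - 173) = E + (-173 + E) = -173 + 2*E)
(192938 - 13520)/(1625 + (-101772 + 77707)*(1/(132949 + U(-371, 461)) - 60097)) = (192938 - 13520)/(1625 + (-101772 + 77707)*(1/(132949 + (-173 + 2*(-371))) - 60097)) = 179418/(1625 - 24065*(1/(132949 + (-173 - 742)) - 60097)) = 179418/(1625 - 24065*(1/(132949 - 915) - 60097)) = 179418/(1625 - 24065*(1/132034 - 60097)) = 179418/(1625 - 24065*(-7934847297/132034)) = 179418/(1625 + 190952100202305/132034) = 179418/(190952314757555/132034) = 179418*(132034/190952314757555) = 23689276212/190952314757555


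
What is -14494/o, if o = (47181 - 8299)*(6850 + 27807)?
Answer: -7247/673766737 ≈ -1.0756e-5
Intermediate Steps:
o = 1347533474 (o = 38882*34657 = 1347533474)
-14494/o = -14494/1347533474 = -14494*1/1347533474 = -7247/673766737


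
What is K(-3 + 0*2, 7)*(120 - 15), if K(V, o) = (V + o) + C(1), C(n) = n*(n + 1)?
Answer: 630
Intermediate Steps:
C(n) = n*(1 + n)
K(V, o) = 2 + V + o (K(V, o) = (V + o) + 1*(1 + 1) = (V + o) + 1*2 = (V + o) + 2 = 2 + V + o)
K(-3 + 0*2, 7)*(120 - 15) = (2 + (-3 + 0*2) + 7)*(120 - 15) = (2 + (-3 + 0) + 7)*105 = (2 - 3 + 7)*105 = 6*105 = 630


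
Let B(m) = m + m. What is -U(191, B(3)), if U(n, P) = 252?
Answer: -252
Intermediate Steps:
B(m) = 2*m
-U(191, B(3)) = -1*252 = -252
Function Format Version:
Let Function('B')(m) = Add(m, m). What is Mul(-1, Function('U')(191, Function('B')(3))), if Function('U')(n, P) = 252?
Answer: -252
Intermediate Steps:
Function('B')(m) = Mul(2, m)
Mul(-1, Function('U')(191, Function('B')(3))) = Mul(-1, 252) = -252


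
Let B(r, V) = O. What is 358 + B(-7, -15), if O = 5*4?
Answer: 378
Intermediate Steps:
O = 20
B(r, V) = 20
358 + B(-7, -15) = 358 + 20 = 378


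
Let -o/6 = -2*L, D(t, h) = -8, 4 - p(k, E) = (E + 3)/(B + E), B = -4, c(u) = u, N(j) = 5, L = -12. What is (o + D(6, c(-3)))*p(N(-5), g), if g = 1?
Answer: -2432/3 ≈ -810.67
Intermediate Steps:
p(k, E) = 4 - (3 + E)/(-4 + E) (p(k, E) = 4 - (E + 3)/(-4 + E) = 4 - (3 + E)/(-4 + E))
o = -144 (o = -(-12)*(-12) = -6*24 = -144)
(o + D(6, c(-3)))*p(N(-5), g) = (-144 - 8)*((-19 + 3*1)/(-4 + 1)) = -152*(-19 + 3)/(-3) = -(-152)*(-16)/3 = -152*16/3 = -2432/3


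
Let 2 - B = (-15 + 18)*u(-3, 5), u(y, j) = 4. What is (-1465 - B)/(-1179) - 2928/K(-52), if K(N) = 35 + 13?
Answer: -23488/393 ≈ -59.766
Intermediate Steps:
K(N) = 48
B = -10 (B = 2 - (-15 + 18)*4 = 2 - 3*4 = 2 - 1*12 = 2 - 12 = -10)
(-1465 - B)/(-1179) - 2928/K(-52) = (-1465 - 1*(-10))/(-1179) - 2928/48 = (-1465 + 10)*(-1/1179) - 2928*1/48 = -1455*(-1/1179) - 61 = 485/393 - 61 = -23488/393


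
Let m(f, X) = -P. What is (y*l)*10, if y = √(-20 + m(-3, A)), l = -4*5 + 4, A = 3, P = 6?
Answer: -160*I*√26 ≈ -815.84*I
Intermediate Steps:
m(f, X) = -6 (m(f, X) = -1*6 = -6)
l = -16 (l = -20 + 4 = -16)
y = I*√26 (y = √(-20 - 6) = √(-26) = I*√26 ≈ 5.099*I)
(y*l)*10 = ((I*√26)*(-16))*10 = -16*I*√26*10 = -160*I*√26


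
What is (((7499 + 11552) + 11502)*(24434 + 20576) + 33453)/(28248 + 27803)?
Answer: 1375223983/56051 ≈ 24535.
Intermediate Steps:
(((7499 + 11552) + 11502)*(24434 + 20576) + 33453)/(28248 + 27803) = ((19051 + 11502)*45010 + 33453)/56051 = (30553*45010 + 33453)*(1/56051) = (1375190530 + 33453)*(1/56051) = 1375223983*(1/56051) = 1375223983/56051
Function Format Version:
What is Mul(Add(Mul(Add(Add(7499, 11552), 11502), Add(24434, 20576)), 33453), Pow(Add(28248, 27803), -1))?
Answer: Rational(1375223983, 56051) ≈ 24535.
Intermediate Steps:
Mul(Add(Mul(Add(Add(7499, 11552), 11502), Add(24434, 20576)), 33453), Pow(Add(28248, 27803), -1)) = Mul(Add(Mul(Add(19051, 11502), 45010), 33453), Pow(56051, -1)) = Mul(Add(Mul(30553, 45010), 33453), Rational(1, 56051)) = Mul(Add(1375190530, 33453), Rational(1, 56051)) = Mul(1375223983, Rational(1, 56051)) = Rational(1375223983, 56051)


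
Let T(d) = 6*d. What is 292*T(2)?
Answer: 3504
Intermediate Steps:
292*T(2) = 292*(6*2) = 292*12 = 3504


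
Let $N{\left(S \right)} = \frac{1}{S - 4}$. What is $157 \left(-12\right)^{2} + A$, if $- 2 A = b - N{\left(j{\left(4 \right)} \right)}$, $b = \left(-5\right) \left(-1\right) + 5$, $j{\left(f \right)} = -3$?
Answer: $\frac{316441}{14} \approx 22603.0$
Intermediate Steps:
$N{\left(S \right)} = \frac{1}{-4 + S}$
$b = 10$ ($b = 5 + 5 = 10$)
$A = - \frac{71}{14}$ ($A = - \frac{10 - \frac{1}{-4 - 3}}{2} = - \frac{10 - \frac{1}{-7}}{2} = - \frac{10 - - \frac{1}{7}}{2} = - \frac{10 + \frac{1}{7}}{2} = \left(- \frac{1}{2}\right) \frac{71}{7} = - \frac{71}{14} \approx -5.0714$)
$157 \left(-12\right)^{2} + A = 157 \left(-12\right)^{2} - \frac{71}{14} = 157 \cdot 144 - \frac{71}{14} = 22608 - \frac{71}{14} = \frac{316441}{14}$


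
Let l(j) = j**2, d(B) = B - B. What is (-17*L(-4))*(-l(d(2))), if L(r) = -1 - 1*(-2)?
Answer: 0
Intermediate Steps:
d(B) = 0
L(r) = 1 (L(r) = -1 + 2 = 1)
(-17*L(-4))*(-l(d(2))) = (-17*1)*(-1*0**2) = -(-17)*0 = -17*0 = 0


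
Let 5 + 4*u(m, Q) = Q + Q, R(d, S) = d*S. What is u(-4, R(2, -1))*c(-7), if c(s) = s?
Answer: 63/4 ≈ 15.750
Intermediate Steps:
R(d, S) = S*d
u(m, Q) = -5/4 + Q/2 (u(m, Q) = -5/4 + (Q + Q)/4 = -5/4 + (2*Q)/4 = -5/4 + Q/2)
u(-4, R(2, -1))*c(-7) = (-5/4 + (-1*2)/2)*(-7) = (-5/4 + (½)*(-2))*(-7) = (-5/4 - 1)*(-7) = -9/4*(-7) = 63/4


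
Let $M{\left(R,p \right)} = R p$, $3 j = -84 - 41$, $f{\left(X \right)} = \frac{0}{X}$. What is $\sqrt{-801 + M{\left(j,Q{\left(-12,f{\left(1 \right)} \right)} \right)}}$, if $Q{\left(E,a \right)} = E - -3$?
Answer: $i \sqrt{426} \approx 20.64 i$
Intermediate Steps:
$f{\left(X \right)} = 0$
$Q{\left(E,a \right)} = 3 + E$ ($Q{\left(E,a \right)} = E + 3 = 3 + E$)
$j = - \frac{125}{3}$ ($j = \frac{-84 - 41}{3} = \frac{1}{3} \left(-125\right) = - \frac{125}{3} \approx -41.667$)
$\sqrt{-801 + M{\left(j,Q{\left(-12,f{\left(1 \right)} \right)} \right)}} = \sqrt{-801 - \frac{125 \left(3 - 12\right)}{3}} = \sqrt{-801 - -375} = \sqrt{-801 + 375} = \sqrt{-426} = i \sqrt{426}$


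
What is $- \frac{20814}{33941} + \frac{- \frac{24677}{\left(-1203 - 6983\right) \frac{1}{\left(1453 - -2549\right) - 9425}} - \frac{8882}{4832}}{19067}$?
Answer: $- \frac{9411902620206465}{6399494570032336} \approx -1.4707$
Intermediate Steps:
$- \frac{20814}{33941} + \frac{- \frac{24677}{\left(-1203 - 6983\right) \frac{1}{\left(1453 - -2549\right) - 9425}} - \frac{8882}{4832}}{19067} = \left(-20814\right) \frac{1}{33941} + \left(- \frac{24677}{\left(-8186\right) \frac{1}{\left(1453 + 2549\right) - 9425}} - \frac{4441}{2416}\right) \frac{1}{19067} = - \frac{20814}{33941} + \left(- \frac{24677}{\left(-8186\right) \frac{1}{4002 - 9425}} - \frac{4441}{2416}\right) \frac{1}{19067} = - \frac{20814}{33941} + \left(- \frac{24677}{\left(-8186\right) \frac{1}{-5423}} - \frac{4441}{2416}\right) \frac{1}{19067} = - \frac{20814}{33941} + \left(- \frac{24677}{\left(-8186\right) \left(- \frac{1}{5423}\right)} - \frac{4441}{2416}\right) \frac{1}{19067} = - \frac{20814}{33941} + \left(- \frac{24677}{\frac{8186}{5423}} - \frac{4441}{2416}\right) \frac{1}{19067} = - \frac{20814}{33941} + \left(\left(-24677\right) \frac{5423}{8186} - \frac{4441}{2416}\right) \frac{1}{19067} = - \frac{20814}{33941} + \left(- \frac{133823371}{8186} - \frac{4441}{2416}\right) \frac{1}{19067} = - \frac{20814}{33941} - \frac{161676809181}{188547614096} = - \frac{9411902620206465}{6399494570032336}$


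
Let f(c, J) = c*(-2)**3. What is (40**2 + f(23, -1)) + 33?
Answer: 1449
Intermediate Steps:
f(c, J) = -8*c (f(c, J) = c*(-8) = -8*c)
(40**2 + f(23, -1)) + 33 = (40**2 - 8*23) + 33 = (1600 - 184) + 33 = 1416 + 33 = 1449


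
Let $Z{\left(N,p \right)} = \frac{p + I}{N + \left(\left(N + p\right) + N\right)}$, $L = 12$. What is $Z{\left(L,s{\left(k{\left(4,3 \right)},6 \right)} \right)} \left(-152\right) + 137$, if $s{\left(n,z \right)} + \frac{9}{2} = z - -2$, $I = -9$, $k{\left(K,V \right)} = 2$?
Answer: $\frac{12495}{79} \approx 158.16$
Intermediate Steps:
$s{\left(n,z \right)} = - \frac{5}{2} + z$ ($s{\left(n,z \right)} = - \frac{9}{2} + \left(z - -2\right) = - \frac{9}{2} + \left(z + 2\right) = - \frac{9}{2} + \left(2 + z\right) = - \frac{5}{2} + z$)
$Z{\left(N,p \right)} = \frac{-9 + p}{p + 3 N}$ ($Z{\left(N,p \right)} = \frac{p - 9}{N + \left(\left(N + p\right) + N\right)} = \frac{-9 + p}{N + \left(p + 2 N\right)} = \frac{-9 + p}{p + 3 N}$)
$Z{\left(L,s{\left(k{\left(4,3 \right)},6 \right)} \right)} \left(-152\right) + 137 = \frac{-9 + \left(- \frac{5}{2} + 6\right)}{\left(- \frac{5}{2} + 6\right) + 3 \cdot 12} \left(-152\right) + 137 = \frac{-9 + \frac{7}{2}}{\frac{7}{2} + 36} \left(-152\right) + 137 = \frac{1}{\frac{79}{2}} \left(- \frac{11}{2}\right) \left(-152\right) + 137 = \frac{2}{79} \left(- \frac{11}{2}\right) \left(-152\right) + 137 = \left(- \frac{11}{79}\right) \left(-152\right) + 137 = \frac{1672}{79} + 137 = \frac{12495}{79}$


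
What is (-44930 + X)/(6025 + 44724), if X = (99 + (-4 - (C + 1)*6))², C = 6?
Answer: -42121/50749 ≈ -0.82999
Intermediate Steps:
X = 2809 (X = (99 + (-4 - (6 + 1)*6))² = (99 + (-4 - 7*6))² = (99 + (-4 - 1*42))² = (99 + (-4 - 42))² = (99 - 46)² = 53² = 2809)
(-44930 + X)/(6025 + 44724) = (-44930 + 2809)/(6025 + 44724) = -42121/50749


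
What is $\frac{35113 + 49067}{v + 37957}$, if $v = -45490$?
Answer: $- \frac{28060}{2511} \approx -11.175$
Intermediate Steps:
$\frac{35113 + 49067}{v + 37957} = \frac{35113 + 49067}{-45490 + 37957} = \frac{84180}{-7533} = 84180 \left(- \frac{1}{7533}\right) = - \frac{28060}{2511}$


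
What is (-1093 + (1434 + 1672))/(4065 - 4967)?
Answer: -183/82 ≈ -2.2317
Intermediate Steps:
(-1093 + (1434 + 1672))/(4065 - 4967) = (-1093 + 3106)/(-902) = 2013*(-1/902) = -183/82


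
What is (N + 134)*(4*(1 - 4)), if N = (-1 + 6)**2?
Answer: -1908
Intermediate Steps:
N = 25 (N = 5**2 = 25)
(N + 134)*(4*(1 - 4)) = (25 + 134)*(4*(1 - 4)) = 159*(4*(-3)) = 159*(-12) = -1908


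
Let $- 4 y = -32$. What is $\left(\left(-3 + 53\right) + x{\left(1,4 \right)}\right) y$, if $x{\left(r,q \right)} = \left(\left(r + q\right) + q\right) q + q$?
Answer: $720$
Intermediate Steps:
$y = 8$ ($y = \left(- \frac{1}{4}\right) \left(-32\right) = 8$)
$x{\left(r,q \right)} = q + q \left(r + 2 q\right)$ ($x{\left(r,q \right)} = \left(\left(q + r\right) + q\right) q + q = \left(r + 2 q\right) q + q = q \left(r + 2 q\right) + q = q + q \left(r + 2 q\right)$)
$\left(\left(-3 + 53\right) + x{\left(1,4 \right)}\right) y = \left(\left(-3 + 53\right) + 4 \left(1 + 1 + 2 \cdot 4\right)\right) 8 = \left(50 + 4 \left(1 + 1 + 8\right)\right) 8 = \left(50 + 4 \cdot 10\right) 8 = \left(50 + 40\right) 8 = 90 \cdot 8 = 720$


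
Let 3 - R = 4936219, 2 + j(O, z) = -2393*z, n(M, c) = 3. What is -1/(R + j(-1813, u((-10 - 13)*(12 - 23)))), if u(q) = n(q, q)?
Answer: 1/4943397 ≈ 2.0229e-7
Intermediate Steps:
u(q) = 3
j(O, z) = -2 - 2393*z
R = -4936216 (R = 3 - 1*4936219 = 3 - 4936219 = -4936216)
-1/(R + j(-1813, u((-10 - 13)*(12 - 23)))) = -1/(-4936216 + (-2 - 2393*3)) = -1/(-4936216 + (-2 - 7179)) = -1/(-4936216 - 7181) = -1/(-4943397) = -1*(-1/4943397) = 1/4943397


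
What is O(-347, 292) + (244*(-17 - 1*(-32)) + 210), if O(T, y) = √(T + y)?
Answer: 3870 + I*√55 ≈ 3870.0 + 7.4162*I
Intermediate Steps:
O(-347, 292) + (244*(-17 - 1*(-32)) + 210) = √(-347 + 292) + (244*(-17 - 1*(-32)) + 210) = √(-55) + (244*(-17 + 32) + 210) = I*√55 + (244*15 + 210) = I*√55 + (3660 + 210) = I*√55 + 3870 = 3870 + I*√55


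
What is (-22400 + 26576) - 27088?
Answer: -22912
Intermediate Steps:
(-22400 + 26576) - 27088 = 4176 - 27088 = -22912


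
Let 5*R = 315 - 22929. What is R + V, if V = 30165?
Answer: 128211/5 ≈ 25642.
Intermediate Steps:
R = -22614/5 (R = (315 - 22929)/5 = (1/5)*(-22614) = -22614/5 ≈ -4522.8)
R + V = -22614/5 + 30165 = 128211/5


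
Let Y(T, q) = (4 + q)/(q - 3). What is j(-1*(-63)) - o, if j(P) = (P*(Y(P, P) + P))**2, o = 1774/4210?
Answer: 2747673003389/168400 ≈ 1.6316e+7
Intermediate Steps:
o = 887/2105 (o = 1774*(1/4210) = 887/2105 ≈ 0.42138)
Y(T, q) = (4 + q)/(-3 + q)
j(P) = P**2*(P + (4 + P)/(-3 + P))**2 (j(P) = (P*((4 + P)/(-3 + P) + P))**2 = (P*(P + (4 + P)/(-3 + P)))**2 = P**2*(P + (4 + P)/(-3 + P))**2)
j(-1*(-63)) - o = (-1*(-63))**2*(4 - 1*(-63) + (-1*(-63))*(-3 - 1*(-63)))**2/(-3 - 1*(-63))**2 - 1*887/2105 = 63**2*(4 + 63 + 63*(-3 + 63))**2/(-3 + 63)**2 - 887/2105 = 3969*(4 + 63 + 63*60)**2/60**2 - 887/2105 = 3969*(1/3600)*(4 + 63 + 3780)**2 - 887/2105 = 3969*(1/3600)*3847**2 - 887/2105 = 3969*(1/3600)*14799409 - 887/2105 = 6526539369/400 - 887/2105 = 2747673003389/168400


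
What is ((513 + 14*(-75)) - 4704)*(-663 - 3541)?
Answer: 22033164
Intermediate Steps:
((513 + 14*(-75)) - 4704)*(-663 - 3541) = ((513 - 1050) - 4704)*(-4204) = (-537 - 4704)*(-4204) = -5241*(-4204) = 22033164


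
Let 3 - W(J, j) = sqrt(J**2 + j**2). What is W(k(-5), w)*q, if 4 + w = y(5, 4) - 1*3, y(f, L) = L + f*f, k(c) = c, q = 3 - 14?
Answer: -33 + 11*sqrt(509) ≈ 215.17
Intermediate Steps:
q = -11
y(f, L) = L + f**2
w = 22 (w = -4 + ((4 + 5**2) - 1*3) = -4 + ((4 + 25) - 3) = -4 + (29 - 3) = -4 + 26 = 22)
W(J, j) = 3 - sqrt(J**2 + j**2)
W(k(-5), w)*q = (3 - sqrt((-5)**2 + 22**2))*(-11) = (3 - sqrt(25 + 484))*(-11) = (3 - sqrt(509))*(-11) = -33 + 11*sqrt(509)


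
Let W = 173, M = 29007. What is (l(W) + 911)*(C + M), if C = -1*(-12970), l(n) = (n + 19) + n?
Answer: 53562652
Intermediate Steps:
l(n) = 19 + 2*n (l(n) = (19 + n) + n = 19 + 2*n)
C = 12970
(l(W) + 911)*(C + M) = ((19 + 2*173) + 911)*(12970 + 29007) = ((19 + 346) + 911)*41977 = (365 + 911)*41977 = 1276*41977 = 53562652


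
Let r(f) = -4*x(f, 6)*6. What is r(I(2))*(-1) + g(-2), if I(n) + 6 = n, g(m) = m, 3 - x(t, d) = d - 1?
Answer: -50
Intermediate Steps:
x(t, d) = 4 - d (x(t, d) = 3 - (d - 1) = 3 - (-1 + d) = 3 + (1 - d) = 4 - d)
I(n) = -6 + n
r(f) = 48 (r(f) = -4*(4 - 1*6)*6 = -4*(4 - 6)*6 = -4*(-2)*6 = 8*6 = 48)
r(I(2))*(-1) + g(-2) = 48*(-1) - 2 = -48 - 2 = -50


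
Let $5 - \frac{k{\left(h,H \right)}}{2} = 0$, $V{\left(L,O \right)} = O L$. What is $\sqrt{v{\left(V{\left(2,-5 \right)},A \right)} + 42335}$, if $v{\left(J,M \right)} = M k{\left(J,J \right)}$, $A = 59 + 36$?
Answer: $\sqrt{43285} \approx 208.05$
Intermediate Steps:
$V{\left(L,O \right)} = L O$
$k{\left(h,H \right)} = 10$ ($k{\left(h,H \right)} = 10 - 0 = 10 + 0 = 10$)
$A = 95$
$v{\left(J,M \right)} = 10 M$ ($v{\left(J,M \right)} = M 10 = 10 M$)
$\sqrt{v{\left(V{\left(2,-5 \right)},A \right)} + 42335} = \sqrt{10 \cdot 95 + 42335} = \sqrt{950 + 42335} = \sqrt{43285}$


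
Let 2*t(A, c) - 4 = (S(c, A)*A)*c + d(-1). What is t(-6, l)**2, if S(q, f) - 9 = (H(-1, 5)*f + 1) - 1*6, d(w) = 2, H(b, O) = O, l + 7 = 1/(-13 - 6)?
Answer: 108056025/361 ≈ 2.9932e+5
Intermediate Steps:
l = -134/19 (l = -7 + 1/(-13 - 6) = -7 + 1/(-19) = -7 - 1/19 = -134/19 ≈ -7.0526)
S(q, f) = 4 + 5*f (S(q, f) = 9 + ((5*f + 1) - 1*6) = 9 + ((1 + 5*f) - 6) = 9 + (-5 + 5*f) = 4 + 5*f)
t(A, c) = 3 + A*c*(4 + 5*A)/2 (t(A, c) = 2 + (((4 + 5*A)*A)*c + 2)/2 = 2 + ((A*(4 + 5*A))*c + 2)/2 = 2 + (A*c*(4 + 5*A) + 2)/2 = 2 + (2 + A*c*(4 + 5*A))/2 = 2 + (1 + A*c*(4 + 5*A)/2) = 3 + A*c*(4 + 5*A)/2)
t(-6, l)**2 = (3 + (1/2)*(-6)*(-134/19)*(4 + 5*(-6)))**2 = (3 + (1/2)*(-6)*(-134/19)*(4 - 30))**2 = (3 + (1/2)*(-6)*(-134/19)*(-26))**2 = (3 - 10452/19)**2 = (-10395/19)**2 = 108056025/361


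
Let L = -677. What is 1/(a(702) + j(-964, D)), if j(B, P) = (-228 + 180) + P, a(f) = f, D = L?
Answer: -1/23 ≈ -0.043478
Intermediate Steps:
D = -677
j(B, P) = -48 + P
1/(a(702) + j(-964, D)) = 1/(702 + (-48 - 677)) = 1/(702 - 725) = 1/(-23) = -1/23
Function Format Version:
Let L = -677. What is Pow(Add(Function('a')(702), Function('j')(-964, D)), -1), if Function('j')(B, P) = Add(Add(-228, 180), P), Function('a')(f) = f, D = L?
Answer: Rational(-1, 23) ≈ -0.043478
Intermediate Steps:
D = -677
Function('j')(B, P) = Add(-48, P)
Pow(Add(Function('a')(702), Function('j')(-964, D)), -1) = Pow(Add(702, Add(-48, -677)), -1) = Pow(Add(702, -725), -1) = Pow(-23, -1) = Rational(-1, 23)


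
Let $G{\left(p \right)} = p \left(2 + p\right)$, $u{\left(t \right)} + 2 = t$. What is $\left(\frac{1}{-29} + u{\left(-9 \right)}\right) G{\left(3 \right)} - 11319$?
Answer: $- \frac{333051}{29} \approx -11485.0$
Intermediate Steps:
$u{\left(t \right)} = -2 + t$
$\left(\frac{1}{-29} + u{\left(-9 \right)}\right) G{\left(3 \right)} - 11319 = \left(\frac{1}{-29} - 11\right) 3 \left(2 + 3\right) - 11319 = \left(- \frac{1}{29} - 11\right) 3 \cdot 5 - 11319 = \left(- \frac{320}{29}\right) 15 - 11319 = - \frac{4800}{29} - 11319 = - \frac{333051}{29}$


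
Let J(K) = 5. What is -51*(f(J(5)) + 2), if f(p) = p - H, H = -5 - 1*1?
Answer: -663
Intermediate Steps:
H = -6 (H = -5 - 1 = -6)
f(p) = 6 + p (f(p) = p - 1*(-6) = p + 6 = 6 + p)
-51*(f(J(5)) + 2) = -51*((6 + 5) + 2) = -51*(11 + 2) = -51*13 = -663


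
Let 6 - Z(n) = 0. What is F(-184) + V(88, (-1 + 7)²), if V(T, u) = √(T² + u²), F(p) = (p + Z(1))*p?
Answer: 32752 + 4*√565 ≈ 32847.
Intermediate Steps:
Z(n) = 6 (Z(n) = 6 - 1*0 = 6 + 0 = 6)
F(p) = p*(6 + p) (F(p) = (p + 6)*p = (6 + p)*p = p*(6 + p))
F(-184) + V(88, (-1 + 7)²) = -184*(6 - 184) + √(88² + ((-1 + 7)²)²) = -184*(-178) + √(7744 + (6²)²) = 32752 + √(7744 + 36²) = 32752 + √(7744 + 1296) = 32752 + √9040 = 32752 + 4*√565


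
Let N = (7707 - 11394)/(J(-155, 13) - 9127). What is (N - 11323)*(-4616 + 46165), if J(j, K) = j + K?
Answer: -4360534310800/9269 ≈ -4.7044e+8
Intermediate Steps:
J(j, K) = K + j
N = 3687/9269 (N = (7707 - 11394)/((13 - 155) - 9127) = -3687/(-142 - 9127) = -3687/(-9269) = -3687*(-1/9269) = 3687/9269 ≈ 0.39778)
(N - 11323)*(-4616 + 46165) = (3687/9269 - 11323)*(-4616 + 46165) = -104949200/9269*41549 = -4360534310800/9269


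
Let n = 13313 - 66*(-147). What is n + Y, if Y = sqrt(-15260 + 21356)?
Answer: 23015 + 4*sqrt(381) ≈ 23093.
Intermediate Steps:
n = 23015 (n = 13313 - 1*(-9702) = 13313 + 9702 = 23015)
Y = 4*sqrt(381) (Y = sqrt(6096) = 4*sqrt(381) ≈ 78.077)
n + Y = 23015 + 4*sqrt(381)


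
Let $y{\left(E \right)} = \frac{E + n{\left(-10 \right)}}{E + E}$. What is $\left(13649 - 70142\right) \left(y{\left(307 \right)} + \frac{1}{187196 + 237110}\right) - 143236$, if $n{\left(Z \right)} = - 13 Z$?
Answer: $- \frac{11947865769068}{65130971} \approx -1.8344 \cdot 10^{5}$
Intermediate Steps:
$y{\left(E \right)} = \frac{130 + E}{2 E}$ ($y{\left(E \right)} = \frac{E - -130}{E + E} = \frac{E + 130}{2 E} = \left(130 + E\right) \frac{1}{2 E} = \frac{130 + E}{2 E}$)
$\left(13649 - 70142\right) \left(y{\left(307 \right)} + \frac{1}{187196 + 237110}\right) - 143236 = \left(13649 - 70142\right) \left(\frac{130 + 307}{2 \cdot 307} + \frac{1}{187196 + 237110}\right) - 143236 = - 56493 \left(\frac{1}{2} \cdot \frac{1}{307} \cdot 437 + \frac{1}{424306}\right) - 143236 = - 56493 \left(\frac{437}{614} + \frac{1}{424306}\right) - 143236 = \left(-56493\right) \frac{46355584}{65130971} - 143236 = - \frac{2618766006912}{65130971} - 143236 = - \frac{11947865769068}{65130971}$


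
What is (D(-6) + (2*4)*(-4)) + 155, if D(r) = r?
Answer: 117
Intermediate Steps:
(D(-6) + (2*4)*(-4)) + 155 = (-6 + (2*4)*(-4)) + 155 = (-6 + 8*(-4)) + 155 = (-6 - 32) + 155 = -38 + 155 = 117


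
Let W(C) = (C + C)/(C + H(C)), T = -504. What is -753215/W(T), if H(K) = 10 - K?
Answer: 3766075/504 ≈ 7472.4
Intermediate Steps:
W(C) = C/5 (W(C) = (C + C)/(C + (10 - C)) = (2*C)/10 = (2*C)*(⅒) = C/5)
-753215/W(T) = -753215/((⅕)*(-504)) = -753215/(-504/5) = -753215*(-5/504) = 3766075/504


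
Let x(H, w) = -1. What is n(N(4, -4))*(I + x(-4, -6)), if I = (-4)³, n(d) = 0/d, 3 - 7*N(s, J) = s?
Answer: 0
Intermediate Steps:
N(s, J) = 3/7 - s/7
n(d) = 0
I = -64
n(N(4, -4))*(I + x(-4, -6)) = 0*(-64 - 1) = 0*(-65) = 0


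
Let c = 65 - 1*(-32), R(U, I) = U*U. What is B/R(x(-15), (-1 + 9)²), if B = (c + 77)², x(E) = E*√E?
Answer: -3364/375 ≈ -8.9707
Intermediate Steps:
x(E) = E^(3/2)
R(U, I) = U²
c = 97 (c = 65 + 32 = 97)
B = 30276 (B = (97 + 77)² = 174² = 30276)
B/R(x(-15), (-1 + 9)²) = 30276/(((-15)^(3/2))²) = 30276/((-15*I*√15)²) = 30276/(-3375) = 30276*(-1/3375) = -3364/375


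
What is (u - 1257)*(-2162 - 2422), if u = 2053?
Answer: -3648864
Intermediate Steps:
(u - 1257)*(-2162 - 2422) = (2053 - 1257)*(-2162 - 2422) = 796*(-4584) = -3648864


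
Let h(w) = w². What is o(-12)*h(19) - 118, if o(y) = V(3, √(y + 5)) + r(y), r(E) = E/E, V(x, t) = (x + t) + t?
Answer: 1326 + 722*I*√7 ≈ 1326.0 + 1910.2*I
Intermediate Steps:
V(x, t) = x + 2*t (V(x, t) = (t + x) + t = x + 2*t)
r(E) = 1
o(y) = 4 + 2*√(5 + y) (o(y) = (3 + 2*√(y + 5)) + 1 = (3 + 2*√(5 + y)) + 1 = 4 + 2*√(5 + y))
o(-12)*h(19) - 118 = (4 + 2*√(5 - 12))*19² - 118 = (4 + 2*√(-7))*361 - 118 = (4 + 2*(I*√7))*361 - 118 = (4 + 2*I*√7)*361 - 118 = (1444 + 722*I*√7) - 118 = 1326 + 722*I*√7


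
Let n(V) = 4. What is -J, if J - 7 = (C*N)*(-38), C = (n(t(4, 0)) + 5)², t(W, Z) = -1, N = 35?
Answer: 107723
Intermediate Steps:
C = 81 (C = (4 + 5)² = 9² = 81)
J = -107723 (J = 7 + (81*35)*(-38) = 7 + 2835*(-38) = 7 - 107730 = -107723)
-J = -1*(-107723) = 107723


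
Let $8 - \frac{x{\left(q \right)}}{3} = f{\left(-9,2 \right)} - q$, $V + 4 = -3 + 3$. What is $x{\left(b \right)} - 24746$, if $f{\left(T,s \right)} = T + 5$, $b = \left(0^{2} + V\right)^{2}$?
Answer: $-24662$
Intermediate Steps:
$V = -4$ ($V = -4 + \left(-3 + 3\right) = -4 + 0 = -4$)
$b = 16$ ($b = \left(0^{2} - 4\right)^{2} = \left(0 - 4\right)^{2} = \left(-4\right)^{2} = 16$)
$f{\left(T,s \right)} = 5 + T$
$x{\left(q \right)} = 36 + 3 q$ ($x{\left(q \right)} = 24 - 3 \left(\left(5 - 9\right) - q\right) = 24 - 3 \left(-4 - q\right) = 24 + \left(12 + 3 q\right) = 36 + 3 q$)
$x{\left(b \right)} - 24746 = \left(36 + 3 \cdot 16\right) - 24746 = \left(36 + 48\right) - 24746 = 84 - 24746 = -24662$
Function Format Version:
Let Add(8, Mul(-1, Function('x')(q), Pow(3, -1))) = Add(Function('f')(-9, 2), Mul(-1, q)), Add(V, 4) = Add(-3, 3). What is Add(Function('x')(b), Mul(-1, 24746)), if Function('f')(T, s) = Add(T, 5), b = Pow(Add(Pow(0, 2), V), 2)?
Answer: -24662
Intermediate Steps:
V = -4 (V = Add(-4, Add(-3, 3)) = Add(-4, 0) = -4)
b = 16 (b = Pow(Add(Pow(0, 2), -4), 2) = Pow(Add(0, -4), 2) = Pow(-4, 2) = 16)
Function('f')(T, s) = Add(5, T)
Function('x')(q) = Add(36, Mul(3, q)) (Function('x')(q) = Add(24, Mul(-3, Add(Add(5, -9), Mul(-1, q)))) = Add(24, Mul(-3, Add(-4, Mul(-1, q)))) = Add(24, Add(12, Mul(3, q))) = Add(36, Mul(3, q)))
Add(Function('x')(b), Mul(-1, 24746)) = Add(Add(36, Mul(3, 16)), Mul(-1, 24746)) = Add(Add(36, 48), -24746) = Add(84, -24746) = -24662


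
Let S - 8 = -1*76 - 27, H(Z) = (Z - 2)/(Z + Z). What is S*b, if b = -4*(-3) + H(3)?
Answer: -6935/6 ≈ -1155.8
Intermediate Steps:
H(Z) = (-2 + Z)/(2*Z) (H(Z) = (-2 + Z)/((2*Z)) = (-2 + Z)*(1/(2*Z)) = (-2 + Z)/(2*Z))
b = 73/6 (b = -4*(-3) + (½)*(-2 + 3)/3 = 12 + (½)*(⅓)*1 = 12 + ⅙ = 73/6 ≈ 12.167)
S = -95 (S = 8 + (-1*76 - 27) = 8 + (-76 - 27) = 8 - 103 = -95)
S*b = -95*73/6 = -6935/6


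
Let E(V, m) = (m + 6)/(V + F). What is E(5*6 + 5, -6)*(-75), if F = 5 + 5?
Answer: 0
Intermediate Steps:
F = 10
E(V, m) = (6 + m)/(10 + V) (E(V, m) = (m + 6)/(V + 10) = (6 + m)/(10 + V))
E(5*6 + 5, -6)*(-75) = ((6 - 6)/(10 + (5*6 + 5)))*(-75) = (0/(10 + (30 + 5)))*(-75) = (0/(10 + 35))*(-75) = (0/45)*(-75) = ((1/45)*0)*(-75) = 0*(-75) = 0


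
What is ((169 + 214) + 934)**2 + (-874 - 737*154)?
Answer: 1620117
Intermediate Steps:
((169 + 214) + 934)**2 + (-874 - 737*154) = (383 + 934)**2 + (-874 - 113498) = 1317**2 - 114372 = 1734489 - 114372 = 1620117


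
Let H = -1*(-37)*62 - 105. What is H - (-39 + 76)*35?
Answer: 894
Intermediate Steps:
H = 2189 (H = 37*62 - 105 = 2294 - 105 = 2189)
H - (-39 + 76)*35 = 2189 - (-39 + 76)*35 = 2189 - 37*35 = 2189 - 1*1295 = 2189 - 1295 = 894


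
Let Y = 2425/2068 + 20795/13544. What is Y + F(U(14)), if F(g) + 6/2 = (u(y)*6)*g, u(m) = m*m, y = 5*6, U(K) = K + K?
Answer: 1058737852921/7002248 ≈ 1.5120e+5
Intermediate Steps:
U(K) = 2*K
y = 30
u(m) = m**2
F(g) = -3 + 5400*g (F(g) = -3 + (30**2*6)*g = -3 + (900*6)*g = -3 + 5400*g)
Y = 18962065/7002248 (Y = 2425*(1/2068) + 20795*(1/13544) = 2425/2068 + 20795/13544 = 18962065/7002248 ≈ 2.7080)
Y + F(U(14)) = 18962065/7002248 + (-3 + 5400*(2*14)) = 18962065/7002248 + (-3 + 5400*28) = 18962065/7002248 + (-3 + 151200) = 18962065/7002248 + 151197 = 1058737852921/7002248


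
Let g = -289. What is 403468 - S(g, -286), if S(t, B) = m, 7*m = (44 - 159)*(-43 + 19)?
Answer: 2821516/7 ≈ 4.0307e+5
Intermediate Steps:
m = 2760/7 (m = ((44 - 159)*(-43 + 19))/7 = (-115*(-24))/7 = (1/7)*2760 = 2760/7 ≈ 394.29)
S(t, B) = 2760/7
403468 - S(g, -286) = 403468 - 1*2760/7 = 403468 - 2760/7 = 2821516/7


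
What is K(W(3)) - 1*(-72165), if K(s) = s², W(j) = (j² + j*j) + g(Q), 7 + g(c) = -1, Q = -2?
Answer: 72265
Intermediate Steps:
g(c) = -8 (g(c) = -7 - 1 = -8)
W(j) = -8 + 2*j² (W(j) = (j² + j*j) - 8 = (j² + j²) - 8 = 2*j² - 8 = -8 + 2*j²)
K(W(3)) - 1*(-72165) = (-8 + 2*3²)² - 1*(-72165) = (-8 + 2*9)² + 72165 = (-8 + 18)² + 72165 = 10² + 72165 = 100 + 72165 = 72265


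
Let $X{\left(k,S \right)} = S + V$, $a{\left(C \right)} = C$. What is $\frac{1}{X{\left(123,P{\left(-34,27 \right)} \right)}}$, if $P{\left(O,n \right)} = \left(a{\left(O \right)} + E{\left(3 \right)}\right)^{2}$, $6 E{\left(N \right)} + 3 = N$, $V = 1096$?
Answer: $\frac{1}{2252} \approx 0.00044405$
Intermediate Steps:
$E{\left(N \right)} = - \frac{1}{2} + \frac{N}{6}$
$P{\left(O,n \right)} = O^{2}$ ($P{\left(O,n \right)} = \left(O + \left(- \frac{1}{2} + \frac{1}{6} \cdot 3\right)\right)^{2} = \left(O + \left(- \frac{1}{2} + \frac{1}{2}\right)\right)^{2} = \left(O + 0\right)^{2} = O^{2}$)
$X{\left(k,S \right)} = 1096 + S$ ($X{\left(k,S \right)} = S + 1096 = 1096 + S$)
$\frac{1}{X{\left(123,P{\left(-34,27 \right)} \right)}} = \frac{1}{1096 + \left(-34\right)^{2}} = \frac{1}{1096 + 1156} = \frac{1}{2252}$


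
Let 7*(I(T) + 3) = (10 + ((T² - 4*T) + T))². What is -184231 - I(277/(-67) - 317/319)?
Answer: -269658539399300019597260/1460696481164946487 ≈ -1.8461e+5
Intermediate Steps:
I(T) = -3 + (10 + T² - 3*T)²/7 (I(T) = -3 + (10 + ((T² - 4*T) + T))²/7 = -3 + (10 + (T² - 3*T))²/7 = -3 + (10 + T² - 3*T)²/7)
-184231 - I(277/(-67) - 317/319) = -184231 - (-3 + (10 + (277/(-67) - 317/319)² - 3*(277/(-67) - 317/319))²/7) = -184231 - (-3 + (10 + (277*(-1/67) - 317*1/319)² - 3*(277*(-1/67) - 317*1/319))²/7) = -184231 - (-3 + (10 + (-277/67 - 317/319)² - 3*(-277/67 - 317/319))²/7) = -184231 - (-3 + (10 + (-109602/21373)² - 3*(-109602/21373))²/7) = -184231 - (-3 + (10 + 12012598404/456805129 + 328806/21373)²/7) = -184231 - (-3 + (23608220332/456805129)²/7) = -184231 - (-3 + (⅐)*(557348067244258190224/208670925880706641)) = -184231 - (-3 + 557348067244258190224/1460696481164946487) = -184231 - 1*552965977800763350763/1460696481164946487 = -184231 - 552965977800763350763/1460696481164946487 = -269658539399300019597260/1460696481164946487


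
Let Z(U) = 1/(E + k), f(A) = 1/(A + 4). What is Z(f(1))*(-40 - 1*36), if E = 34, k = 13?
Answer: -76/47 ≈ -1.6170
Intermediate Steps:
f(A) = 1/(4 + A)
Z(U) = 1/47 (Z(U) = 1/(34 + 13) = 1/47)
Z(f(1))*(-40 - 1*36) = (-40 - 1*36)/47 = (-40 - 36)/47 = (1/47)*(-76) = -76/47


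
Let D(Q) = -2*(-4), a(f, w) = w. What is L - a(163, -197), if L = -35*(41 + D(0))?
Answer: -1518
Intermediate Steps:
D(Q) = 8
L = -1715 (L = -35*(41 + 8) = -35*49 = -1715)
L - a(163, -197) = -1715 - 1*(-197) = -1715 + 197 = -1518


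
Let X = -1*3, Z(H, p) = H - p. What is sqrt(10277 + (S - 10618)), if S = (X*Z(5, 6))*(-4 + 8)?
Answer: I*sqrt(329) ≈ 18.138*I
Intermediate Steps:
X = -3
S = 12 (S = (-3*(5 - 1*6))*(-4 + 8) = -3*(5 - 6)*4 = -3*(-1)*4 = 3*4 = 12)
sqrt(10277 + (S - 10618)) = sqrt(10277 + (12 - 10618)) = sqrt(10277 - 10606) = sqrt(-329) = I*sqrt(329)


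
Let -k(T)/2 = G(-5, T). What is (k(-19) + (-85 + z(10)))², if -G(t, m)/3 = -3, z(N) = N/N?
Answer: 10404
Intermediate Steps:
z(N) = 1
G(t, m) = 9 (G(t, m) = -3*(-3) = 9)
k(T) = -18 (k(T) = -2*9 = -18)
(k(-19) + (-85 + z(10)))² = (-18 + (-85 + 1))² = (-18 - 84)² = (-102)² = 10404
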